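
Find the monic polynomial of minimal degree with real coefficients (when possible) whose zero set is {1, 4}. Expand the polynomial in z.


The polynomial is p(z) = ∏_{α ∈ S} (z − α), where S = {1, 4}.
Expanding the product yields: p(z) = z^2 -5·z + 4.
The resulting polynomial has degree 2 and real coefficients as required.

p(z) = z^2 -5·z + 4.


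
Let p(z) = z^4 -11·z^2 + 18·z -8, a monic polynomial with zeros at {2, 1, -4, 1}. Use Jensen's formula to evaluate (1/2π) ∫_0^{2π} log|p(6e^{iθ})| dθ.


Zeros: -4, 1, 1, 2; r = 6.
Inside |z| < r: -4, 1, 1, 2. Outside (|z| ≥ r): ∅.
p(0) = -8, so log|p(0)| = log(8) = 2.0794.
Apply Jensen: I(r) = log|p(0)| + Σ_k log(r/|z_k|), summed over zeros inside |z| < r.
  log(r/|z_k|) for z_k = 2: log(6/2) = 1.0986
  log(r/|z_k|) for z_k = 1: log(6/1) = 1.7918
  log(r/|z_k|) for z_k = -4: log(6/4) = 0.4055
  log(r/|z_k|) for z_k = 1: log(6/1) = 1.7918
Sum over inside zeros: 5.0876.
I(r) = log|p(0)| + (inside sum) = 2.0794 + 5.0876 = 7.1670.
Closed form (all zeros inside, monic): I(r) = n·log(r) = 4·log(6) = 7.1670. ✓

I(r) ≈ 7.1670.


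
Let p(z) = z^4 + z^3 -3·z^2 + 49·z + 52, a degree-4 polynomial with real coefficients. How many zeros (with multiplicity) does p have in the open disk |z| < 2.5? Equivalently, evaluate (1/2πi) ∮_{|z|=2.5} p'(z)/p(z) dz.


The zeros of p are: -4, (2 + 3i), (2 - 3i), -1.
Their magnitudes are: 4, 3.606, 3.606, 1.
Zeros with |z| < R = 2.5: -1.
Count = 1.
By the argument principle, (1/2πi) ∮_{|z|=R} p'(z)/p(z) dz equals exactly this count.

Number of zeros inside |z| < 2.5: 1.


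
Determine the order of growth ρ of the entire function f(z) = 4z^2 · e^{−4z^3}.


M(r) = max_{|z|=r} |4|·|z|^2·|e^{−4z^3}| = 4·r^2 · e^{4r^3} (the factors attain their maxima compatibly on |z|=r). Then log M(r) = log 4 + 2·log r + 4r^3, dominated by the last term, so log log M(r) ~ 3·log r. The polynomial factor 4z^2 contributes only a log r term and does not affect the order. ρ = 3.
Therefore ρ = 3.

Order ρ = 3.


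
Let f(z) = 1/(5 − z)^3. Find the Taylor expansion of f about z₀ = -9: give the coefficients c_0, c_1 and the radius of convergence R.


Let w = z − z₀, so z = z₀ + w.
Then 5 − z = 5 − (z₀ + w) = (5 − z₀) − w = 14 − w.
f(z) = 1/(14 − w)^3 = (1/(14)^3) · (1 − w/(14))^{−3}.
By the binomial series (1−u)^{−3} = Σ_{n≥0} C(n+2, 2) u^n for |u|<1, with u = w/(14):
  c_n = C(n+2, 2) / (14)^(n+3).
  c_0 = 1/(14)^3 = 1/2744.
  c_1 = 3/(14)^4 = 3/38416.
The series is valid for |w/d| < 1, i.e. |z − z₀| < |d|.
Radius of convergence: R = |5 − z₀| = |14| = 14 (distance from z₀ to the singularity z = 5).

c_0 = 1/2744, c_1 = 3/38416; R = 14.


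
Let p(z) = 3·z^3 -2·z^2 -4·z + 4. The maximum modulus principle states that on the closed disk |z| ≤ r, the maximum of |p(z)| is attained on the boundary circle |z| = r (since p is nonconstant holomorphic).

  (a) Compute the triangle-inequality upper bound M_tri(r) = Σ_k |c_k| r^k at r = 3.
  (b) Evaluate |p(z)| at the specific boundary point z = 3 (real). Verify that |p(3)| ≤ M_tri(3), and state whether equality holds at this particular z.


Coefficients: c_0 = 4, c_1 = -4, c_2 = -2, c_3 = 3. Radius r = 3.
Part (a). Triangle bound: M_tri(r) = Σ_k |c_k| r^k
  = |4|·3^0 + |-4|·3^1 + |-2|·3^2 + |3|·3^3
  = 4 + 12 + 18 + 81 = 115.
This bounds M(r) := max_{|z|=r} |p(z)| from above; equality holds iff all terms c_k z^k can be made to align in phase at a single z on |z|=r.
Part (b). At z = 3 (real, on the circle |z| = r):
  p(3) = (4)·3^0 + (-4)·3^1 + (-2)·3^2 + (3)·3^3 = 55.
  |p(3)| = 55.
Check: |p(3)| = 55 ≤ 115 = M_tri(3). ✓ Equality does not hold at z = 3 (the coefficients have mixed signs, so the terms do not all align in phase there).

M_tri(3) = 115; |p(3)| = 55; equality at z=3: no.


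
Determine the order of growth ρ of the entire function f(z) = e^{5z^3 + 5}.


|e^{5z^3 + 5}| = e^{Re(5·z^3) + 5} ≤ e^{5|z|^3 + 5} = e^{5r^3 + 5} on |z| = r, so ρ ≤ 3. Choosing z on |z|=r so that 5·z^3 is real positive (always possible by picking arg z appropriately) gives |f(z)| = e^{5r^3 + 5}, matching the bound. The additive constant 5 does not affect log log M(r) ~ 3·log r. Hence ρ = 3.
Therefore ρ = 3.

Order ρ = 3.


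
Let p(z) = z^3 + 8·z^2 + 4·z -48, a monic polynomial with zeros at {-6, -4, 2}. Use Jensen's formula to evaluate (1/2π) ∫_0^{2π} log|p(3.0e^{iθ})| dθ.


Zeros: -6, -4, 2; r = 3.0.
Inside |z| < r: 2. Outside (|z| ≥ r): -6, -4.
p(0) = -48, so log|p(0)| = log(48) = 3.8712.
Apply Jensen: I(r) = log|p(0)| + Σ_k log(r/|z_k|), summed over zeros inside |z| < r.
  log(r/|z_k|) for z_k = 2: log(3.0/2) = 0.4055
  Outside zeros (-6, -4) contribute nothing to the Jensen sum.
Sum over inside zeros: 0.4055.
I(r) = log|p(0)| + (inside sum) = 3.8712 + 0.4055 = 4.2767.
Note: since some zeros are outside |z| ≤ r, the simplified n·log(r) form does NOT apply — only the inside zeros contribute.

I(r) ≈ 4.2767.


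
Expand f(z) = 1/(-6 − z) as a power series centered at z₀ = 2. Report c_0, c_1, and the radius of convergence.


Let w = z − z₀, so z = z₀ + w.
Then -6 − z = -6 − (z₀ + w) = (-6 − z₀) − w = -8 − w.
f(z) = 1/(-8 − w) = (1/(-8)) · 1/(1 − w/(-8)) = Σ_{n≥0} w^n / (-8)^(n+1).
So c_n = 1/(-8)^(n+1):
  c_0 = 1/(-8)^1 = -1/8.
  c_1 = 1/(-8)^2 = 1/64.
The series is valid for |w/d| < 1, i.e. |z − z₀| < |d|.
Radius of convergence: R = |-6 − z₀| = |-8| = 8 (distance from z₀ to the singularity z = -6).

c_0 = -1/8, c_1 = 1/64; R = 8.


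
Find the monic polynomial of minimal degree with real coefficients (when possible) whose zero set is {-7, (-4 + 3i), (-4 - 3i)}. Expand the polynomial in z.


The polynomial is p(z) = ∏_{α ∈ S} (z − α), where S = {-7, (-4 + 3i), (-4 - 3i)}.
Expanding the product yields: p(z) = z^3 + 15·z^2 + 81·z + 175.
Note conjugate pairs combine to real quadratics: (z − (-4+3i))(z − (-4−3i)) = z² + 8z + 25.
The resulting polynomial has degree 3 and real coefficients as required.

p(z) = z^3 + 15·z^2 + 81·z + 175.


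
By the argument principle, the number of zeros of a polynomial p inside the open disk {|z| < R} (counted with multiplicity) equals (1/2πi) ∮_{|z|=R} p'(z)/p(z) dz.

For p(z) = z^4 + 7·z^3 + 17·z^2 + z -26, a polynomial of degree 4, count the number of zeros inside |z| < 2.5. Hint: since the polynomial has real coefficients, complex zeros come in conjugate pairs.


The zeros of p are: 1, (-3 + 2i), (-3 - 2i), -2.
Their magnitudes are: 1, 3.606, 3.606, 2.
Zeros with |z| < R = 2.5: 1, -2.
Count = 2.
By the argument principle, (1/2πi) ∮_{|z|=R} p'(z)/p(z) dz equals exactly this count.

Number of zeros inside |z| < 2.5: 2.


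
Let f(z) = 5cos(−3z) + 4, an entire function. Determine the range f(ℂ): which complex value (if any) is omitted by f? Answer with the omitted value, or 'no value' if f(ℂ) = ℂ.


Little Picard bounds the complement of f(ℂ) to at most one point.
cos is entire and surjective onto ℂ: for every w ∈ ℂ, cos(ζ) = w has a solution ζ ∈ ℂ (e.g., via the complex inverse arccos). With ζ = −3z this gives z = ζ/(-3). Then 5·cos(−3z) takes every value in 5·ℂ = ℂ, and adding 4 is a bijection of ℂ. So f is surjective and omits no value. (Note: only on the real line is cos bounded by [−1, 1].)

Omitted value: no value.


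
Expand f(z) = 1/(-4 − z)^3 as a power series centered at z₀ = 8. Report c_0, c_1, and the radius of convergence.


Let w = z − z₀, so z = z₀ + w.
Then -4 − z = -4 − (z₀ + w) = (-4 − z₀) − w = -12 − w.
f(z) = 1/(-12 − w)^3 = (1/(-12)^3) · (1 − w/(-12))^{−3}.
By the binomial series (1−u)^{−3} = Σ_{n≥0} C(n+2, 2) u^n for |u|<1, with u = w/(-12):
  c_n = C(n+2, 2) / (-12)^(n+3).
  c_0 = 1/(-12)^3 = -1/1728.
  c_1 = 3/(-12)^4 = 1/6912.
The series is valid for |w/d| < 1, i.e. |z − z₀| < |d|.
Radius of convergence: R = |-4 − z₀| = |-12| = 12 (distance from z₀ to the singularity z = -4).

c_0 = -1/1728, c_1 = 1/6912; R = 12.


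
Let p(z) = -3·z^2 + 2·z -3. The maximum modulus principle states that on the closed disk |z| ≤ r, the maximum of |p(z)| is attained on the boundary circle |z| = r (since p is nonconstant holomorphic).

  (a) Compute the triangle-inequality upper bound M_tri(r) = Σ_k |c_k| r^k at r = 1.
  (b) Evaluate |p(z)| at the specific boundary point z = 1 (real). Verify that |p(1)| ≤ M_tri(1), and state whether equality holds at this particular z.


Coefficients: c_0 = -3, c_1 = 2, c_2 = -3. Radius r = 1.
Part (a). Triangle bound: M_tri(r) = Σ_k |c_k| r^k
  = |-3|·1^0 + |2|·1^1 + |-3|·1^2
  = 3 + 2 + 3 = 8.
This bounds M(r) := max_{|z|=r} |p(z)| from above; equality holds iff all terms c_k z^k can be made to align in phase at a single z on |z|=r.
Part (b). At z = 1 (real, on the circle |z| = r):
  p(1) = (-3)·1^0 + (2)·1^1 + (-3)·1^2 = -4.
  |p(1)| = 4.
Check: |p(1)| = 4 ≤ 8 = M_tri(1). ✓ Equality does not hold at z = 1 (the coefficients have mixed signs, so the terms do not all align in phase there).

M_tri(1) = 8; |p(1)| = 4; equality at z=1: no.


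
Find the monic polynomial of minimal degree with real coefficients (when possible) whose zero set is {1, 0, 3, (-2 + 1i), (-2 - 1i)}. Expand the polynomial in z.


The polynomial is p(z) = ∏_{α ∈ S} (z − α), where S = {1, 0, 3, (-2 + 1i), (-2 - 1i)}.
Expanding the product yields: p(z) = z^5 -8·z^3 -8·z^2 + 15·z.
Note conjugate pairs combine to real quadratics: (z − (-2+1i))(z − (-2−1i)) = z² + 4z + 5.
The resulting polynomial has degree 5 and real coefficients as required.

p(z) = z^5 -8·z^3 -8·z^2 + 15·z.


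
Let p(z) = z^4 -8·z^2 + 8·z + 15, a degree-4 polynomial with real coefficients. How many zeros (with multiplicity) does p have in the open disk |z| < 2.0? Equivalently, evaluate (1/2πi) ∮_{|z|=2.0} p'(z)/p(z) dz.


The zeros of p are: (2 + 1i), (2 - 1i), -3, -1.
Their magnitudes are: 2.236, 2.236, 3, 1.
Zeros with |z| < R = 2.0: -1.
Count = 1.
By the argument principle, (1/2πi) ∮_{|z|=R} p'(z)/p(z) dz equals exactly this count.

Number of zeros inside |z| < 2.0: 1.


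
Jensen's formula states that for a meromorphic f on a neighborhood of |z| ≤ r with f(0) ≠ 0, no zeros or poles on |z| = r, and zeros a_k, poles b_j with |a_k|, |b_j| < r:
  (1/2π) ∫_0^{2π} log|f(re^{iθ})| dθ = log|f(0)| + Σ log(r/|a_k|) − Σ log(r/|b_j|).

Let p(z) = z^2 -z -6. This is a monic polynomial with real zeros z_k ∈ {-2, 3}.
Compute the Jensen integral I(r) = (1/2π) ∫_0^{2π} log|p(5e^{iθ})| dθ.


Zeros: -2, 3; r = 5.
Inside |z| < r: -2, 3. Outside (|z| ≥ r): ∅.
p(0) = -6, so log|p(0)| = log(6) = 1.7918.
Apply Jensen: I(r) = log|p(0)| + Σ_k log(r/|z_k|), summed over zeros inside |z| < r.
  log(r/|z_k|) for z_k = -2: log(5/2) = 0.9163
  log(r/|z_k|) for z_k = 3: log(5/3) = 0.5108
Sum over inside zeros: 1.4271.
I(r) = log|p(0)| + (inside sum) = 1.7918 + 1.4271 = 3.2189.
Closed form (all zeros inside, monic): I(r) = n·log(r) = 2·log(5) = 3.2189. ✓

I(r) ≈ 3.2189.


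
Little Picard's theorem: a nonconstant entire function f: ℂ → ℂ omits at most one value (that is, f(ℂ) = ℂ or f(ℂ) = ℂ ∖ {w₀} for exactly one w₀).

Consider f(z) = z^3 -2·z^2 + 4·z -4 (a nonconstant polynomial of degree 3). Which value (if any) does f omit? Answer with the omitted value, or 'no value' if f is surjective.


Little Picard bounds the complement of f(ℂ) to at most one point.
For every w ∈ ℂ, the equation p(z) − w = 0 is a nonconstant polynomial in z and hence has at least one root by the fundamental theorem of algebra. So p is surjective onto ℂ, omitting no value.

Omitted value: no value.


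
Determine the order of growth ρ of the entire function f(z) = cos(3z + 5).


cos(w) is a linear combination of e^{iw} and e^{−iw} (or e^w, e^{−w} in the hyperbolic case), so |cos(w)| ≤ e^{|w|}. With w = 3z + 5, |w| ≤ 3|z| + 5 = 3r + 5 on |z| = r, giving M(r) ≤ e^{3r + 5}, so ρ ≤ 1. On a suitable ray (z = it for sin/cos; z = t for sinh/cosh, t real → ∞), |cos(3z + 5)| grows like e^{3|t|}/2, so ρ ≥ 1. Hence ρ = 1.
Therefore ρ = 1.

Order ρ = 1.


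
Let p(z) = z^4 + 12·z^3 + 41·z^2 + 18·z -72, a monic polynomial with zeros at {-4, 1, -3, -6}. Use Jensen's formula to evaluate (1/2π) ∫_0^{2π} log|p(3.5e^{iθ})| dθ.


Zeros: -6, -4, -3, 1; r = 3.5.
Inside |z| < r: -3, 1. Outside (|z| ≥ r): -6, -4.
p(0) = -72, so log|p(0)| = log(72) = 4.2767.
Apply Jensen: I(r) = log|p(0)| + Σ_k log(r/|z_k|), summed over zeros inside |z| < r.
  log(r/|z_k|) for z_k = 1: log(3.5/1) = 1.2528
  log(r/|z_k|) for z_k = -3: log(3.5/3) = 0.1542
  Outside zeros (-6, -4) contribute nothing to the Jensen sum.
Sum over inside zeros: 1.4069.
I(r) = log|p(0)| + (inside sum) = 4.2767 + 1.4069 = 5.6836.
Note: since some zeros are outside |z| ≤ r, the simplified n·log(r) form does NOT apply — only the inside zeros contribute.

I(r) ≈ 5.6836.


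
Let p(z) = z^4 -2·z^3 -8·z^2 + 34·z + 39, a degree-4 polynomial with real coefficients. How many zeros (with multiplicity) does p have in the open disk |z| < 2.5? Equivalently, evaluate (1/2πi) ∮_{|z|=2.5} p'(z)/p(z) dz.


The zeros of p are: (3 + 2i), (3 - 2i), -1, -3.
Their magnitudes are: 3.606, 3.606, 1, 3.
Zeros with |z| < R = 2.5: -1.
Count = 1.
By the argument principle, (1/2πi) ∮_{|z|=R} p'(z)/p(z) dz equals exactly this count.

Number of zeros inside |z| < 2.5: 1.


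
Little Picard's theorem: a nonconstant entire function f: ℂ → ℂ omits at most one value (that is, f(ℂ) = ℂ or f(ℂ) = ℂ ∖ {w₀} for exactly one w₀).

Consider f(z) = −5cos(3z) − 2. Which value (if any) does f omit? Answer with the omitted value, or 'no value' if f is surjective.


Little Picard bounds the complement of f(ℂ) to at most one point.
cos is entire and surjective onto ℂ: for every w ∈ ℂ, cos(ζ) = w has a solution ζ ∈ ℂ (e.g., via the complex inverse arccos). With ζ = 3z this gives z = ζ/(3). Then -5·cos(3z) takes every value in -5·ℂ = ℂ, and adding -2 is a bijection of ℂ. So f is surjective and omits no value. (Note: only on the real line is cos bounded by [−1, 1].)

Omitted value: no value.


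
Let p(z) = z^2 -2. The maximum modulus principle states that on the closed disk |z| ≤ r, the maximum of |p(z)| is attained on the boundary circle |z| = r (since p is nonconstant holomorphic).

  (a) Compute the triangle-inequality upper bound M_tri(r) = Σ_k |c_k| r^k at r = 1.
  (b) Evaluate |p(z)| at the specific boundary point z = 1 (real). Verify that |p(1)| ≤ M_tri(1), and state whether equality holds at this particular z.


Coefficients: c_0 = -2, c_1 = 0, c_2 = 1. Radius r = 1.
Part (a). Triangle bound: M_tri(r) = Σ_k |c_k| r^k
  = |-2|·1^0 + |0|·1^1 + |1|·1^2
  = 2 + 0 + 1 = 3.
This bounds M(r) := max_{|z|=r} |p(z)| from above; equality holds iff all terms c_k z^k can be made to align in phase at a single z on |z|=r.
Part (b). At z = 1 (real, on the circle |z| = r):
  p(1) = (-2)·1^0 + (0)·1^1 + (1)·1^2 = -1.
  |p(1)| = 1.
Check: |p(1)| = 1 ≤ 3 = M_tri(1). ✓ Equality does not hold at z = 1 (the coefficients have mixed signs, so the terms do not all align in phase there).

M_tri(1) = 3; |p(1)| = 1; equality at z=1: no.


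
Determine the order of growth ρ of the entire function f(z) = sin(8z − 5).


sin(w) is a linear combination of e^{iw} and e^{−iw} (or e^w, e^{−w} in the hyperbolic case), so |sin(w)| ≤ e^{|w|}. With w = 8z − 5, |w| ≤ 8|z| + 5 = 8r + 5 on |z| = r, giving M(r) ≤ e^{8r + 5}, so ρ ≤ 1. On a suitable ray (z = it for sin/cos; z = t for sinh/cosh, t real → ∞), |sin(8z − 5)| grows like e^{8|t|}/2, so ρ ≥ 1. Hence ρ = 1.
Therefore ρ = 1.

Order ρ = 1.


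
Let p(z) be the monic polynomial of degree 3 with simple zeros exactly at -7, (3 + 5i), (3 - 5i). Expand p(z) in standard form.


The polynomial is p(z) = ∏_{α ∈ S} (z − α), where S = {-7, (3 + 5i), (3 - 5i)}.
Expanding the product yields: p(z) = z^3 + z^2 -8·z + 238.
Note conjugate pairs combine to real quadratics: (z − (3+5i))(z − (3−5i)) = z² − 6z + 34.
The resulting polynomial has degree 3 and real coefficients as required.

p(z) = z^3 + z^2 -8·z + 238.


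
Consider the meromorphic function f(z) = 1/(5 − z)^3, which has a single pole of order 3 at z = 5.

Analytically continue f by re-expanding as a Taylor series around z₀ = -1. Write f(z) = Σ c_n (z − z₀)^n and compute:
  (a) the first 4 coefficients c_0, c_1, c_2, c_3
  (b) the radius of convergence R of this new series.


Let w = z − z₀, so z = z₀ + w.
Then 5 − z = 5 − (z₀ + w) = (5 − z₀) − w = 6 − w.
f(z) = 1/(6 − w)^3 = (1/(6)^3) · (1 − w/(6))^{−3}.
By the binomial series (1−u)^{−3} = Σ_{n≥0} C(n+2, 2) u^n for |u|<1, with u = w/(6):
  c_n = C(n+2, 2) / (6)^(n+3).
  c_0 = 1/(6)^3 = 1/216.
  c_1 = 3/(6)^4 = 1/432.
  c_2 = 6/(6)^5 = 1/1296.
  c_3 = 10/(6)^6 = 5/23328.
The series is valid for |w/d| < 1, i.e. |z − z₀| < |d|.
Radius of convergence: R = |5 − z₀| = |6| = 6 (distance from z₀ to the singularity z = 5).

c_0 = 1/216, c_1 = 1/432, c_2 = 1/1296, c_3 = 5/23328; R = 6.


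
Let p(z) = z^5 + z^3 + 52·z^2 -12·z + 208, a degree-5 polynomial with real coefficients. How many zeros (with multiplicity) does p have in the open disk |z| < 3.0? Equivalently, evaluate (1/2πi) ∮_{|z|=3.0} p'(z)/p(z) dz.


The zeros of p are: -4, (0 + 2i), (0 - 2i), (2 + 3i), (2 - 3i).
Their magnitudes are: 4, 2, 2, 3.606, 3.606.
Zeros with |z| < R = 3.0: (0 + 2i), (0 - 2i).
Count = 2.
By the argument principle, (1/2πi) ∮_{|z|=R} p'(z)/p(z) dz equals exactly this count.

Number of zeros inside |z| < 3.0: 2.


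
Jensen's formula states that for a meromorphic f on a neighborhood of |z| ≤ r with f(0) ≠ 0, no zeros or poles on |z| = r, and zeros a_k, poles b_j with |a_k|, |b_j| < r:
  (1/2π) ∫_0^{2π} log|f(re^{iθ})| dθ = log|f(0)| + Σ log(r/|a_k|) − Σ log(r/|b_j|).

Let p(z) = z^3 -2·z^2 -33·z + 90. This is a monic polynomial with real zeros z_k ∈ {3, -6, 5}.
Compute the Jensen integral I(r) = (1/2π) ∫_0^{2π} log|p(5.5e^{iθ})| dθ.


Zeros: -6, 3, 5; r = 5.5.
Inside |z| < r: 3, 5. Outside (|z| ≥ r): -6.
p(0) = 90, so log|p(0)| = log(90) = 4.4998.
Apply Jensen: I(r) = log|p(0)| + Σ_k log(r/|z_k|), summed over zeros inside |z| < r.
  log(r/|z_k|) for z_k = 3: log(5.5/3) = 0.6061
  log(r/|z_k|) for z_k = 5: log(5.5/5) = 0.0953
  Outside zeros (-6) contribute nothing to the Jensen sum.
Sum over inside zeros: 0.7014.
I(r) = log|p(0)| + (inside sum) = 4.4998 + 0.7014 = 5.2013.
Note: since some zeros are outside |z| ≤ r, the simplified n·log(r) form does NOT apply — only the inside zeros contribute.

I(r) ≈ 5.2013.


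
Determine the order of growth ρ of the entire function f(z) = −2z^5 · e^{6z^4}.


M(r) = max_{|z|=r} |-2|·|z|^5·|e^{6z^4}| = 2·r^5 · e^{6r^4} (the factors attain their maxima compatibly on |z|=r). Then log M(r) = log 2 + 5·log r + 6r^4, dominated by the last term, so log log M(r) ~ 4·log r. The polynomial factor -2z^5 contributes only a log r term and does not affect the order. ρ = 4.
Therefore ρ = 4.

Order ρ = 4.


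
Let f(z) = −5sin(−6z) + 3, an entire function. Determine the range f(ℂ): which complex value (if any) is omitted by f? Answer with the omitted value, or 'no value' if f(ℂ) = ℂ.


Little Picard bounds the complement of f(ℂ) to at most one point.
sin is entire and surjective onto ℂ: for every w ∈ ℂ, sin(ζ) = w has a solution ζ ∈ ℂ (e.g., via the complex inverse arcsin). With ζ = −6z this gives z = ζ/(-6). Then -5·sin(−6z) takes every value in -5·ℂ = ℂ, and adding 3 is a bijection of ℂ. So f is surjective and omits no value. (Note: only on the real line is sin bounded by [−1, 1].)

Omitted value: no value.


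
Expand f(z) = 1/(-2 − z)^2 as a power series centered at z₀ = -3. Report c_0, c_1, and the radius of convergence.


Let w = z − z₀, so z = z₀ + w.
Then -2 − z = -2 − (z₀ + w) = (-2 − z₀) − w = 1 − w.
f(z) = 1/(1 − w)^2 = (1/(1)^2) · (1 − w/(1))^{−2}.
By the binomial series (1−u)^{−2} = Σ_{n≥0} C(n+1, 1) u^n for |u|<1, with u = w/(1):
  c_n = C(n+1, 1) / (1)^(n+2).
  c_0 = 1/(1)^2 = 1.
  c_1 = 2/(1)^3 = 2.
The series is valid for |w/d| < 1, i.e. |z − z₀| < |d|.
Radius of convergence: R = |-2 − z₀| = |1| = 1 (distance from z₀ to the singularity z = -2).

c_0 = 1, c_1 = 2; R = 1.


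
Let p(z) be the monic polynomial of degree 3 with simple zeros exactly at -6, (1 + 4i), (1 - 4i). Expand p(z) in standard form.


The polynomial is p(z) = ∏_{α ∈ S} (z − α), where S = {-6, (1 + 4i), (1 - 4i)}.
Expanding the product yields: p(z) = z^3 + 4·z^2 + 5·z + 102.
Note conjugate pairs combine to real quadratics: (z − (1+4i))(z − (1−4i)) = z² − 2z + 17.
The resulting polynomial has degree 3 and real coefficients as required.

p(z) = z^3 + 4·z^2 + 5·z + 102.


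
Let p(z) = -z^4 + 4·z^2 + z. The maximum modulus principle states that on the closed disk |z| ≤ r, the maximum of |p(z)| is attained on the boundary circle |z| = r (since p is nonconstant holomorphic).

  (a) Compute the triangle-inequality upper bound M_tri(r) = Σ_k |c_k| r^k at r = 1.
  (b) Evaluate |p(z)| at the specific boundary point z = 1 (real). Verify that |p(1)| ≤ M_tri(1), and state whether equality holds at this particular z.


Coefficients: c_0 = 0, c_1 = 1, c_2 = 4, c_3 = 0, c_4 = -1. Radius r = 1.
Part (a). Triangle bound: M_tri(r) = Σ_k |c_k| r^k
  = |0|·1^0 + |1|·1^1 + |4|·1^2 + |0|·1^3 + |-1|·1^4
  = 0 + 1 + 4 + 0 + 1 = 6.
This bounds M(r) := max_{|z|=r} |p(z)| from above; equality holds iff all terms c_k z^k can be made to align in phase at a single z on |z|=r.
Part (b). At z = 1 (real, on the circle |z| = r):
  p(1) = (0)·1^0 + (1)·1^1 + (4)·1^2 + (0)·1^3 + (-1)·1^4 = 4.
  |p(1)| = 4.
Check: |p(1)| = 4 ≤ 6 = M_tri(1). ✓ Equality does not hold at z = 1 (the coefficients have mixed signs, so the terms do not all align in phase there).

M_tri(1) = 6; |p(1)| = 4; equality at z=1: no.


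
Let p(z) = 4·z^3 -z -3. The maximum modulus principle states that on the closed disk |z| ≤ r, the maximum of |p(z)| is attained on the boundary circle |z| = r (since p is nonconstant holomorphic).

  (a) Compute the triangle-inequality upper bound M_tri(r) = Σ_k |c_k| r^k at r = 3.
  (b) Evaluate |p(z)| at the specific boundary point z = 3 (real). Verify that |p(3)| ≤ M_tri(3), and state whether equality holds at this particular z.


Coefficients: c_0 = -3, c_1 = -1, c_2 = 0, c_3 = 4. Radius r = 3.
Part (a). Triangle bound: M_tri(r) = Σ_k |c_k| r^k
  = |-3|·3^0 + |-1|·3^1 + |0|·3^2 + |4|·3^3
  = 3 + 3 + 0 + 108 = 114.
This bounds M(r) := max_{|z|=r} |p(z)| from above; equality holds iff all terms c_k z^k can be made to align in phase at a single z on |z|=r.
Part (b). At z = 3 (real, on the circle |z| = r):
  p(3) = (-3)·3^0 + (-1)·3^1 + (0)·3^2 + (4)·3^3 = 102.
  |p(3)| = 102.
Check: |p(3)| = 102 ≤ 114 = M_tri(3). ✓ Equality does not hold at z = 3 (the coefficients have mixed signs, so the terms do not all align in phase there).

M_tri(3) = 114; |p(3)| = 102; equality at z=3: no.


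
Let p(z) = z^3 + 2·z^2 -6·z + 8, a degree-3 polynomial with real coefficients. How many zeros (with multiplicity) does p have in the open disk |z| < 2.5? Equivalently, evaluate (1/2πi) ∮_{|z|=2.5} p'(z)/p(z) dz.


The zeros of p are: -4, (1 + 1i), (1 - 1i).
Their magnitudes are: 4, 1.414, 1.414.
Zeros with |z| < R = 2.5: (1 + 1i), (1 - 1i).
Count = 2.
By the argument principle, (1/2πi) ∮_{|z|=R} p'(z)/p(z) dz equals exactly this count.

Number of zeros inside |z| < 2.5: 2.


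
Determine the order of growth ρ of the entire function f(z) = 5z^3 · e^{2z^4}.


M(r) = max_{|z|=r} |5|·|z|^3·|e^{2z^4}| = 5·r^3 · e^{2r^4} (the factors attain their maxima compatibly on |z|=r). Then log M(r) = log 5 + 3·log r + 2r^4, dominated by the last term, so log log M(r) ~ 4·log r. The polynomial factor 5z^3 contributes only a log r term and does not affect the order. ρ = 4.
Therefore ρ = 4.

Order ρ = 4.


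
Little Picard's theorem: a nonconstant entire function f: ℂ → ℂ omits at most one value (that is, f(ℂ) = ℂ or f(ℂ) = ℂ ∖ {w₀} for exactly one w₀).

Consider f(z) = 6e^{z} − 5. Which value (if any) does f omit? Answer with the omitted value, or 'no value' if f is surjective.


Little Picard bounds the complement of f(ℂ) to at most one point.
e^{z} is never zero on ℂ, so 6·e^{z} takes every value in ℂ ∖ {0}. Adding -5 shifts the range to ℂ ∖ {-5}. Thus f omits exactly the value -5.

Omitted value: -5.


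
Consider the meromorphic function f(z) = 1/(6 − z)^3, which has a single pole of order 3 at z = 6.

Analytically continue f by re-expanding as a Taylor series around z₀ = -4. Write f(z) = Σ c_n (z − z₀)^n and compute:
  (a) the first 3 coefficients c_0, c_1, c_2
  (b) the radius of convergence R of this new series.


Let w = z − z₀, so z = z₀ + w.
Then 6 − z = 6 − (z₀ + w) = (6 − z₀) − w = 10 − w.
f(z) = 1/(10 − w)^3 = (1/(10)^3) · (1 − w/(10))^{−3}.
By the binomial series (1−u)^{−3} = Σ_{n≥0} C(n+2, 2) u^n for |u|<1, with u = w/(10):
  c_n = C(n+2, 2) / (10)^(n+3).
  c_0 = 1/(10)^3 = 1/1000.
  c_1 = 3/(10)^4 = 3/10000.
  c_2 = 6/(10)^5 = 3/50000.
The series is valid for |w/d| < 1, i.e. |z − z₀| < |d|.
Radius of convergence: R = |6 − z₀| = |10| = 10 (distance from z₀ to the singularity z = 6).

c_0 = 1/1000, c_1 = 3/10000, c_2 = 3/50000; R = 10.


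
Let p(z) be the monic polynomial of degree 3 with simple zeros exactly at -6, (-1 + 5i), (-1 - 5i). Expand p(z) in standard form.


The polynomial is p(z) = ∏_{α ∈ S} (z − α), where S = {-6, (-1 + 5i), (-1 - 5i)}.
Expanding the product yields: p(z) = z^3 + 8·z^2 + 38·z + 156.
Note conjugate pairs combine to real quadratics: (z − (-1+5i))(z − (-1−5i)) = z² + 2z + 26.
The resulting polynomial has degree 3 and real coefficients as required.

p(z) = z^3 + 8·z^2 + 38·z + 156.


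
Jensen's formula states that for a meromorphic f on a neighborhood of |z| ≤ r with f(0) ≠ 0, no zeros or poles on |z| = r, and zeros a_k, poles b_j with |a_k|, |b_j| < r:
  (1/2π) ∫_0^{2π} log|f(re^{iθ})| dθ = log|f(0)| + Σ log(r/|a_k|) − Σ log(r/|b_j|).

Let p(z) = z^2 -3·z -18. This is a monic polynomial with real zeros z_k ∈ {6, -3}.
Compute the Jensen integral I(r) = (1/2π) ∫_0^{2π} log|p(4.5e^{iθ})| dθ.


Zeros: -3, 6; r = 4.5.
Inside |z| < r: -3. Outside (|z| ≥ r): 6.
p(0) = -18, so log|p(0)| = log(18) = 2.8904.
Apply Jensen: I(r) = log|p(0)| + Σ_k log(r/|z_k|), summed over zeros inside |z| < r.
  log(r/|z_k|) for z_k = -3: log(4.5/3) = 0.4055
  Outside zeros (6) contribute nothing to the Jensen sum.
Sum over inside zeros: 0.4055.
I(r) = log|p(0)| + (inside sum) = 2.8904 + 0.4055 = 3.2958.
Note: since some zeros are outside |z| ≤ r, the simplified n·log(r) form does NOT apply — only the inside zeros contribute.

I(r) ≈ 3.2958.


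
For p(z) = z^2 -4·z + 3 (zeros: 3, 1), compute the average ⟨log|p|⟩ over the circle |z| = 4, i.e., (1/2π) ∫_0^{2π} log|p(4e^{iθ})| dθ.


Zeros: 1, 3; r = 4.
Inside |z| < r: 1, 3. Outside (|z| ≥ r): ∅.
p(0) = 3, so log|p(0)| = log(3) = 1.0986.
Apply Jensen: I(r) = log|p(0)| + Σ_k log(r/|z_k|), summed over zeros inside |z| < r.
  log(r/|z_k|) for z_k = 3: log(4/3) = 0.2877
  log(r/|z_k|) for z_k = 1: log(4/1) = 1.3863
Sum over inside zeros: 1.6740.
I(r) = log|p(0)| + (inside sum) = 1.0986 + 1.6740 = 2.7726.
Closed form (all zeros inside, monic): I(r) = n·log(r) = 2·log(4) = 2.7726. ✓

I(r) ≈ 2.7726.


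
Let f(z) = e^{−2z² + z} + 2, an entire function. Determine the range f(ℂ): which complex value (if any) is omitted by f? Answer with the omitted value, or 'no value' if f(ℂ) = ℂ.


Little Picard bounds the complement of f(ℂ) to at most one point.
The exponent g(z) = −2z² + z is a nonconstant polynomial, hence surjective onto ℂ. So e^{g(z)} takes every value in {e^w : w ∈ ℂ} = ℂ ∖ {0}. Adding 2 shifts the range to ℂ ∖ {2}. f omits exactly 2.

Omitted value: 2.


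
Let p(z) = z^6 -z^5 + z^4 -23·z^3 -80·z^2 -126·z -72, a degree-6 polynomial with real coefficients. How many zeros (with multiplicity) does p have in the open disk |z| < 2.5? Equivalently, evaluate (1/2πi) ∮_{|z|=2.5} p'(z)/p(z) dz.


The zeros of p are: 4, (-1 + 1i), (-1 - 1i), (0 + 3i), (0 - 3i), -1.
Their magnitudes are: 4, 1.414, 1.414, 3, 3, 1.
Zeros with |z| < R = 2.5: (-1 + 1i), (-1 - 1i), -1.
Count = 3.
By the argument principle, (1/2πi) ∮_{|z|=R} p'(z)/p(z) dz equals exactly this count.

Number of zeros inside |z| < 2.5: 3.


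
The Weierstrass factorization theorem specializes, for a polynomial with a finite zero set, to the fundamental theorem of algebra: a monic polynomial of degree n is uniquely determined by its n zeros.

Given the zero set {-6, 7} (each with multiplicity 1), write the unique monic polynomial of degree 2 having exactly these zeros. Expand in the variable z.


The polynomial is p(z) = ∏_{α ∈ S} (z − α), where S = {-6, 7}.
Expanding the product yields: p(z) = z^2 -z -42.
The resulting polynomial has degree 2 and real coefficients as required.

p(z) = z^2 -z -42.


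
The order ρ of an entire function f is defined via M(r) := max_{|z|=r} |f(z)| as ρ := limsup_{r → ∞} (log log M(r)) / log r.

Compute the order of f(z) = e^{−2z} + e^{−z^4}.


Each summand is entire of order 1 and 4 respectively (as in the single-exponential case). The order of a sum is at most the max of the orders, so ρ ≤ 4. For the lower bound: on |z|=r choose arg z so that -1z^4 is real positive; then |e^{-1z^4}| = e^{1r^4} while |e^{-2z}| ≤ e^{2r^1} = o(e^{1r^4}). So |f| ≥ e^{1r^4}(1 − o(1)) and ρ ≥ 4. Hence ρ = max(1, 4) = 4.
Therefore ρ = 4.

Order ρ = 4.


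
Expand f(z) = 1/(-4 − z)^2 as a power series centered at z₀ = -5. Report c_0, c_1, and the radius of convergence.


Let w = z − z₀, so z = z₀ + w.
Then -4 − z = -4 − (z₀ + w) = (-4 − z₀) − w = 1 − w.
f(z) = 1/(1 − w)^2 = (1/(1)^2) · (1 − w/(1))^{−2}.
By the binomial series (1−u)^{−2} = Σ_{n≥0} C(n+1, 1) u^n for |u|<1, with u = w/(1):
  c_n = C(n+1, 1) / (1)^(n+2).
  c_0 = 1/(1)^2 = 1.
  c_1 = 2/(1)^3 = 2.
The series is valid for |w/d| < 1, i.e. |z − z₀| < |d|.
Radius of convergence: R = |-4 − z₀| = |1| = 1 (distance from z₀ to the singularity z = -4).

c_0 = 1, c_1 = 2; R = 1.


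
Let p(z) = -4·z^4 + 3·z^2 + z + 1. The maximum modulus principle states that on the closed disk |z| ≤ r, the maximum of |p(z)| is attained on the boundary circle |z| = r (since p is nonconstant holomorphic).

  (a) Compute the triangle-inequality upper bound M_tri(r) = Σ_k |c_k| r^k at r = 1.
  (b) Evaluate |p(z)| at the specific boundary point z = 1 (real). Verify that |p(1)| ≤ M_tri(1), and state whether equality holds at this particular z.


Coefficients: c_0 = 1, c_1 = 1, c_2 = 3, c_3 = 0, c_4 = -4. Radius r = 1.
Part (a). Triangle bound: M_tri(r) = Σ_k |c_k| r^k
  = |1|·1^0 + |1|·1^1 + |3|·1^2 + |0|·1^3 + |-4|·1^4
  = 1 + 1 + 3 + 0 + 4 = 9.
This bounds M(r) := max_{|z|=r} |p(z)| from above; equality holds iff all terms c_k z^k can be made to align in phase at a single z on |z|=r.
Part (b). At z = 1 (real, on the circle |z| = r):
  p(1) = (1)·1^0 + (1)·1^1 + (3)·1^2 + (0)·1^3 + (-4)·1^4 = 1.
  |p(1)| = 1.
Check: |p(1)| = 1 ≤ 9 = M_tri(1). ✓ Equality does not hold at z = 1 (the coefficients have mixed signs, so the terms do not all align in phase there).

M_tri(1) = 9; |p(1)| = 1; equality at z=1: no.


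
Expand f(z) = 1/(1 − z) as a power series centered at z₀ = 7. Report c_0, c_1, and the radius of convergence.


Let w = z − z₀, so z = z₀ + w.
Then 1 − z = 1 − (z₀ + w) = (1 − z₀) − w = -6 − w.
f(z) = 1/(-6 − w) = (1/(-6)) · 1/(1 − w/(-6)) = Σ_{n≥0} w^n / (-6)^(n+1).
So c_n = 1/(-6)^(n+1):
  c_0 = 1/(-6)^1 = -1/6.
  c_1 = 1/(-6)^2 = 1/36.
The series is valid for |w/d| < 1, i.e. |z − z₀| < |d|.
Radius of convergence: R = |1 − z₀| = |-6| = 6 (distance from z₀ to the singularity z = 1).

c_0 = -1/6, c_1 = 1/36; R = 6.


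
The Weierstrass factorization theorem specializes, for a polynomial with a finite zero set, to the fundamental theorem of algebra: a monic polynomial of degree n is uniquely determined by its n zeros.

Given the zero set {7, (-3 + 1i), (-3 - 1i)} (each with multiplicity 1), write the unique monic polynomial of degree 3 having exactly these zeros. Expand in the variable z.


The polynomial is p(z) = ∏_{α ∈ S} (z − α), where S = {7, (-3 + 1i), (-3 - 1i)}.
Expanding the product yields: p(z) = z^3 -z^2 -32·z -70.
Note conjugate pairs combine to real quadratics: (z − (-3+1i))(z − (-3−1i)) = z² + 6z + 10.
The resulting polynomial has degree 3 and real coefficients as required.

p(z) = z^3 -z^2 -32·z -70.


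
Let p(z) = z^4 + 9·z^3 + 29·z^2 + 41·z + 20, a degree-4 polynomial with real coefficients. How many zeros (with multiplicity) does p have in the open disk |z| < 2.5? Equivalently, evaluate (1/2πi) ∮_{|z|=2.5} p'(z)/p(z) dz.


The zeros of p are: -4, -1, (-2 + 1i), (-2 - 1i).
Their magnitudes are: 4, 1, 2.236, 2.236.
Zeros with |z| < R = 2.5: -1, (-2 + 1i), (-2 - 1i).
Count = 3.
By the argument principle, (1/2πi) ∮_{|z|=R} p'(z)/p(z) dz equals exactly this count.

Number of zeros inside |z| < 2.5: 3.


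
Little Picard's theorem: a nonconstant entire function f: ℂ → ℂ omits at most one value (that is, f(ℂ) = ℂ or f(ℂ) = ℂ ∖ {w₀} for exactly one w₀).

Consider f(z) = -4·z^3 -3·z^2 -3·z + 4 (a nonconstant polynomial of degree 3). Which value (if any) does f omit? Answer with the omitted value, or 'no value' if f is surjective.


Little Picard bounds the complement of f(ℂ) to at most one point.
For every w ∈ ℂ, the equation p(z) − w = 0 is a nonconstant polynomial in z and hence has at least one root by the fundamental theorem of algebra. So p is surjective onto ℂ, omitting no value.

Omitted value: no value.


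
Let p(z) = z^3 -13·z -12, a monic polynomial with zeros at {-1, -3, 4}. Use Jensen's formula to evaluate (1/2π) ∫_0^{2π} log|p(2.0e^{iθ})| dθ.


Zeros: -3, -1, 4; r = 2.0.
Inside |z| < r: -1. Outside (|z| ≥ r): -3, 4.
p(0) = -12, so log|p(0)| = log(12) = 2.4849.
Apply Jensen: I(r) = log|p(0)| + Σ_k log(r/|z_k|), summed over zeros inside |z| < r.
  log(r/|z_k|) for z_k = -1: log(2.0/1) = 0.6931
  Outside zeros (-3, 4) contribute nothing to the Jensen sum.
Sum over inside zeros: 0.6931.
I(r) = log|p(0)| + (inside sum) = 2.4849 + 0.6931 = 3.1781.
Note: since some zeros are outside |z| ≤ r, the simplified n·log(r) form does NOT apply — only the inside zeros contribute.

I(r) ≈ 3.1781.


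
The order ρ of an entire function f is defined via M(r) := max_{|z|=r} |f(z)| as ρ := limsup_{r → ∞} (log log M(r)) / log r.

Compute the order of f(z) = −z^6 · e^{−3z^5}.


M(r) = max_{|z|=r} |-1|·|z|^6·|e^{−3z^5}| = 1·r^6 · e^{3r^5} (the factors attain their maxima compatibly on |z|=r). Then log M(r) = log 1 + 6·log r + 3r^5, dominated by the last term, so log log M(r) ~ 5·log r. The polynomial factor -1z^6 contributes only a log r term and does not affect the order. ρ = 5.
Therefore ρ = 5.

Order ρ = 5.


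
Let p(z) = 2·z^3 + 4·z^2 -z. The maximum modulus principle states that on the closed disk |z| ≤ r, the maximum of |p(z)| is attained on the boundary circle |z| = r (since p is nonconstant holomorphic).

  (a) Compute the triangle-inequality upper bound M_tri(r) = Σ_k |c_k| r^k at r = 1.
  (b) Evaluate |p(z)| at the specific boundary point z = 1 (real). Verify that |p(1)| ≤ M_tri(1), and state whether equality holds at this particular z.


Coefficients: c_0 = 0, c_1 = -1, c_2 = 4, c_3 = 2. Radius r = 1.
Part (a). Triangle bound: M_tri(r) = Σ_k |c_k| r^k
  = |0|·1^0 + |-1|·1^1 + |4|·1^2 + |2|·1^3
  = 0 + 1 + 4 + 2 = 7.
This bounds M(r) := max_{|z|=r} |p(z)| from above; equality holds iff all terms c_k z^k can be made to align in phase at a single z on |z|=r.
Part (b). At z = 1 (real, on the circle |z| = r):
  p(1) = (0)·1^0 + (-1)·1^1 + (4)·1^2 + (2)·1^3 = 5.
  |p(1)| = 5.
Check: |p(1)| = 5 ≤ 7 = M_tri(1). ✓ Equality does not hold at z = 1 (the coefficients have mixed signs, so the terms do not all align in phase there).

M_tri(1) = 7; |p(1)| = 5; equality at z=1: no.


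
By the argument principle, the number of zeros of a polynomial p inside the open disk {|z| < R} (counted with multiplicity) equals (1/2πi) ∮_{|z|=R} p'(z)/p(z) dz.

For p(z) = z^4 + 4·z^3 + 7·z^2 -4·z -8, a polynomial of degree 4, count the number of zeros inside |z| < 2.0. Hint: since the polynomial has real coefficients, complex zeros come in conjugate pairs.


The zeros of p are: 1, -1, (-2 + 2i), (-2 - 2i).
Their magnitudes are: 1, 1, 2.828, 2.828.
Zeros with |z| < R = 2.0: 1, -1.
Count = 2.
By the argument principle, (1/2πi) ∮_{|z|=R} p'(z)/p(z) dz equals exactly this count.

Number of zeros inside |z| < 2.0: 2.


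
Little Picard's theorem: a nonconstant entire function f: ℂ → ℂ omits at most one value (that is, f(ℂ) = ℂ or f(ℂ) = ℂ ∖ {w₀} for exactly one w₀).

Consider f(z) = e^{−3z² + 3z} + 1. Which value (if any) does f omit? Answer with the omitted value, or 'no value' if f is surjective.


Little Picard bounds the complement of f(ℂ) to at most one point.
The exponent g(z) = −3z² + 3z is a nonconstant polynomial, hence surjective onto ℂ. So e^{g(z)} takes every value in {e^w : w ∈ ℂ} = ℂ ∖ {0}. Adding 1 shifts the range to ℂ ∖ {1}. f omits exactly 1.

Omitted value: 1.


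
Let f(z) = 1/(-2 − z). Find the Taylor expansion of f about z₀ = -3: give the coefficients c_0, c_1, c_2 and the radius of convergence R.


Let w = z − z₀, so z = z₀ + w.
Then -2 − z = -2 − (z₀ + w) = (-2 − z₀) − w = 1 − w.
f(z) = 1/(1 − w) = (1/(1)) · 1/(1 − w/(1)) = Σ_{n≥0} w^n / (1)^(n+1).
So c_n = 1/(1)^(n+1):
  c_0 = 1/(1)^1 = 1.
  c_1 = 1/(1)^2 = 1.
  c_2 = 1/(1)^3 = 1.
The series is valid for |w/d| < 1, i.e. |z − z₀| < |d|.
Radius of convergence: R = |-2 − z₀| = |1| = 1 (distance from z₀ to the singularity z = -2).

c_0 = 1, c_1 = 1, c_2 = 1; R = 1.


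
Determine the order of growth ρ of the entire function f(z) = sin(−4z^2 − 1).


Write sin(w) = (e^{iw} ± e^{−iw})/(2 or 2i), so |sin(w)| ≤ e^{|w|}. With w = −4z^2 − 1, |w| ≤ 4r^2 + 1 on |z|=r, giving M(r) ≤ e^{4r^2 + 1} and ρ ≤ 2. For the lower bound, choose z on |z|=r with -4z^2 purely imaginary of modulus 4r^2; then |sin(−4z^2 − 1)| grows like e^{4r^2}/2, so ρ ≥ 2. Hence ρ = 2.
Therefore ρ = 2.

Order ρ = 2.


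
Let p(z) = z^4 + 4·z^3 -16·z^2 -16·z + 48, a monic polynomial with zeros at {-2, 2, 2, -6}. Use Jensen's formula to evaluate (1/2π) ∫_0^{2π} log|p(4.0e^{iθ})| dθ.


Zeros: -6, -2, 2, 2; r = 4.0.
Inside |z| < r: -2, 2, 2. Outside (|z| ≥ r): -6.
p(0) = 48, so log|p(0)| = log(48) = 3.8712.
Apply Jensen: I(r) = log|p(0)| + Σ_k log(r/|z_k|), summed over zeros inside |z| < r.
  log(r/|z_k|) for z_k = -2: log(4.0/2) = 0.6931
  log(r/|z_k|) for z_k = 2: log(4.0/2) = 0.6931
  log(r/|z_k|) for z_k = 2: log(4.0/2) = 0.6931
  Outside zeros (-6) contribute nothing to the Jensen sum.
Sum over inside zeros: 2.0794.
I(r) = log|p(0)| + (inside sum) = 3.8712 + 2.0794 = 5.9506.
Note: since some zeros are outside |z| ≤ r, the simplified n·log(r) form does NOT apply — only the inside zeros contribute.

I(r) ≈ 5.9506.


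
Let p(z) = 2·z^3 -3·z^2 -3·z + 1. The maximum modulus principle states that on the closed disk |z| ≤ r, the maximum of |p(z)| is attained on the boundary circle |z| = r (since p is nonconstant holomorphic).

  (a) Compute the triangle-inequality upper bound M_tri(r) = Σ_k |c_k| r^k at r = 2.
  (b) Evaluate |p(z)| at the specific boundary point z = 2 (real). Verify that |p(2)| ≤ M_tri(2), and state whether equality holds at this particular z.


Coefficients: c_0 = 1, c_1 = -3, c_2 = -3, c_3 = 2. Radius r = 2.
Part (a). Triangle bound: M_tri(r) = Σ_k |c_k| r^k
  = |1|·2^0 + |-3|·2^1 + |-3|·2^2 + |2|·2^3
  = 1 + 6 + 12 + 16 = 35.
This bounds M(r) := max_{|z|=r} |p(z)| from above; equality holds iff all terms c_k z^k can be made to align in phase at a single z on |z|=r.
Part (b). At z = 2 (real, on the circle |z| = r):
  p(2) = (1)·2^0 + (-3)·2^1 + (-3)·2^2 + (2)·2^3 = -1.
  |p(2)| = 1.
Check: |p(2)| = 1 ≤ 35 = M_tri(2). ✓ Equality does not hold at z = 2 (the coefficients have mixed signs, so the terms do not all align in phase there).

M_tri(2) = 35; |p(2)| = 1; equality at z=2: no.
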